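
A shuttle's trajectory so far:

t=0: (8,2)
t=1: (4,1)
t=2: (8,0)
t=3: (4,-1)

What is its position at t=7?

First: cycles through 8, 4 every 2 steps. Step 7 lands at position 1 of the cycle → 4.
Second: linear, -1 per step → -5 at step 7.

(4,-5)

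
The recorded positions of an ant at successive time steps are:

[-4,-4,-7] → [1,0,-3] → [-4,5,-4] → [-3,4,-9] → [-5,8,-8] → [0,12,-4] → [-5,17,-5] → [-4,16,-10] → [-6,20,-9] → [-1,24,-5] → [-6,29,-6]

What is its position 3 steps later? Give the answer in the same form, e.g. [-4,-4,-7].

[-2,36,-6]

Differencing gives [+5,+4,+4], [-5,+5,-1], [+1,-1,-5], [-2,+4,+1], [+5,+4,+4], [-5,+5,-1], [+1,-1,-5], [-2,+4,+1], [+5,+4,+4], [-5,+5,-1]. This is the pattern [+5,+4,+4], [-5,+5,-1], [+1,-1,-5], [-2,+4,+1] repeated.
step 11: apply [+1,-1,-5] → [-5,28,-11]
step 12: apply [-2,+4,+1] → [-7,32,-10]
step 13: apply [+5,+4,+4] → [-2,36,-6]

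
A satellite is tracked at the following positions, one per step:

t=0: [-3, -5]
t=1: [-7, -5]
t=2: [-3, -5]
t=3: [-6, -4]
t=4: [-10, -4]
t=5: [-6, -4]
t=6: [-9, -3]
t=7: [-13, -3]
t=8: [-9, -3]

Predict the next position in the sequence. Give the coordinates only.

Differencing gives [-4, +0], [+4, +0], [-3, +1], [-4, +0], [+4, +0], [-3, +1], [-4, +0], [+4, +0]. This is the pattern [-4, +0], [+4, +0], [-3, +1] repeated.
step 9: apply [-3, +1] → [-12, -2]

[-12, -2]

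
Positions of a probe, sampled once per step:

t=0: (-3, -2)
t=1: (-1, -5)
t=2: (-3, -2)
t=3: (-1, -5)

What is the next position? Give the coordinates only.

Step-to-step displacements: (+2, -3), (-2, +3), (+2, -3); each is -1× the previous.
step 4: (-1, -5) + (-2, +3) → (-3, -2)

(-3, -2)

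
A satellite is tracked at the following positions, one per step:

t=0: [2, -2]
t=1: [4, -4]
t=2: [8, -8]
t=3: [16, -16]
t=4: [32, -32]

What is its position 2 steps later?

[128, -128]

The jumps are [+2, -2], [+4, -4], [+8, -8], [+16, -16] — a geometric progression with ratio 2.
step 5: [32, -32] + [+32, -32] → [64, -64]
step 6: [64, -64] + [+64, -64] → [128, -128]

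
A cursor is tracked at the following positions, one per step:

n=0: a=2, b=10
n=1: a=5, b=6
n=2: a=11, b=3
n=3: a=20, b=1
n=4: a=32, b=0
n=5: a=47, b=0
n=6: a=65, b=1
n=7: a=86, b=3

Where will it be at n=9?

a=137, b=10

Successive displacements: (+3,-4), (+6,-3), (+9,-2), (+12,-1), (+15,+0), (+18,+1), (+21,+2) — each changes by (+3,+1).
step 8: a=86, b=3 + (+24,+3) → a=110, b=6
step 9: a=110, b=6 + (+27,+4) → a=137, b=10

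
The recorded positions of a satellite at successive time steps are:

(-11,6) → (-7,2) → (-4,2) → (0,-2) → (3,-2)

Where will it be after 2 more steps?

Step-to-step displacements: (+4,-4), (+3,+0), (+4,-4), (+3,+0) — a repeating cycle of length 2.
step 5: apply (+4,-4) → (7,-6)
step 6: apply (+3,+0) → (10,-6)

(10,-6)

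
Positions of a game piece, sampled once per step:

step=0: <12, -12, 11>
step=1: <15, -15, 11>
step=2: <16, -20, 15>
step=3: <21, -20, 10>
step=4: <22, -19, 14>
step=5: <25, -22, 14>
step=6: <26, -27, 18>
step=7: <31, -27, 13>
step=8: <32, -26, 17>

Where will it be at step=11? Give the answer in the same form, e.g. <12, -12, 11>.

<41, -34, 16>

Step-to-step displacements: <+3, -3, +0>, <+1, -5, +4>, <+5, +0, -5>, <+1, +1, +4>, <+3, -3, +0>, <+1, -5, +4>, <+5, +0, -5>, <+1, +1, +4> — a repeating cycle of length 4.
step 9: apply <+3, -3, +0> → <35, -29, 17>
step 10: apply <+1, -5, +4> → <36, -34, 21>
step 11: apply <+5, +0, -5> → <41, -34, 16>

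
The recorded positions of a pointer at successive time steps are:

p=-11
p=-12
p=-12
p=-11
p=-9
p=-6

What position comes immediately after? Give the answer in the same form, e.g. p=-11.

p=-2

Successive displacements: -1, +0, +1, +2, +3 — each changes by +1.
step 6: -6 + 4 → p=-2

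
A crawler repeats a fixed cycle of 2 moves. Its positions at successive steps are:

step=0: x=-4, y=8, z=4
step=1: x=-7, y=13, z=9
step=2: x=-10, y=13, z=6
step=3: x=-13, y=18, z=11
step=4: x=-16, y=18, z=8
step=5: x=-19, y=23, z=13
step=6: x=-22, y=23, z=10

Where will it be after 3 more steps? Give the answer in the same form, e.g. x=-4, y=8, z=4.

x=-31, y=33, z=17

The moves between consecutive positions are (-3, +5, +5), (-3, +0, -3), (-3, +5, +5), (-3, +0, -3), (-3, +5, +5), (-3, +0, -3); they repeat the 2-cycle [(-3, +5, +5), (-3, +0, -3)].
step 7: apply (-3, +5, +5) → x=-25, y=28, z=15
step 8: apply (-3, +0, -3) → x=-28, y=28, z=12
step 9: apply (-3, +5, +5) → x=-31, y=33, z=17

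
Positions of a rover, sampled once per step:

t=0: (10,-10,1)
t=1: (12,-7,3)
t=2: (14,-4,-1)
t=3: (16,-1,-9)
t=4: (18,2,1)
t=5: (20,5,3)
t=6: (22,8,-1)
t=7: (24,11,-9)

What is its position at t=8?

(26,14,1)

The first coordinate changes by +2 each step, so at step 8 it is 10 + 8·(2) = 26.
The second coordinate changes by +3 each step, so at step 8 it is -10 + 8·(3) = 14.
The third coordinate repeats the cycle [1, 3, -1, -9] with period 4; step 8 mod 4 = 0, giving 1.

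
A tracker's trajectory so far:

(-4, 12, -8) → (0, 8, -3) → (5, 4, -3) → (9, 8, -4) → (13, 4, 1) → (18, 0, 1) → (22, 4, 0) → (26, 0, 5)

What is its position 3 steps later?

(39, -4, 9)

Step-to-step displacements: (+4, -4, +5), (+5, -4, +0), (+4, +4, -1), (+4, -4, +5), (+5, -4, +0), (+4, +4, -1), (+4, -4, +5) — a repeating cycle of length 3.
step 8: apply (+5, -4, +0) → (31, -4, 5)
step 9: apply (+4, +4, -1) → (35, 0, 4)
step 10: apply (+4, -4, +5) → (39, -4, 9)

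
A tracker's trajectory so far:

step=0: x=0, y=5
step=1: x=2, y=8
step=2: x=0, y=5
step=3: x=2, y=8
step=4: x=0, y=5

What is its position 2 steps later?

Step-to-step displacements: (+2, +3), (-2, -3), (+2, +3), (-2, -3); each is -1× the previous.
step 5: x=0, y=5 + (+2, +3) → x=2, y=8
step 6: x=2, y=8 + (-2, -3) → x=0, y=5

x=0, y=5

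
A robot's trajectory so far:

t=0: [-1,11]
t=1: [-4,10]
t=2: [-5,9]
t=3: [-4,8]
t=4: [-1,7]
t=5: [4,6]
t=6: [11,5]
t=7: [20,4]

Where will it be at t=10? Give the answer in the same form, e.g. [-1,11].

Successive displacements: [-3,-1], [-1,-1], [+1,-1], [+3,-1], [+5,-1], [+7,-1], [+9,-1] — each changes by [+2,+0].
step 8: [20,4] + [+11,-1] → [31,3]
step 9: [31,3] + [+13,-1] → [44,2]
step 10: [44,2] + [+15,-1] → [59,1]

[59,1]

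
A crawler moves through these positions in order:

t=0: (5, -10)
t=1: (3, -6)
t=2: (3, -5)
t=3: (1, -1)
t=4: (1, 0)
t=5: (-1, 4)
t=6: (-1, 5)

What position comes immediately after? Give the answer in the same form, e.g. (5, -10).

The moves between consecutive positions are (-2, +4), (+0, +1), (-2, +4), (+0, +1), (-2, +4), (+0, +1); they repeat the 2-cycle [(-2, +4), (+0, +1)].
step 7: apply (-2, +4) → (-3, 9)

(-3, 9)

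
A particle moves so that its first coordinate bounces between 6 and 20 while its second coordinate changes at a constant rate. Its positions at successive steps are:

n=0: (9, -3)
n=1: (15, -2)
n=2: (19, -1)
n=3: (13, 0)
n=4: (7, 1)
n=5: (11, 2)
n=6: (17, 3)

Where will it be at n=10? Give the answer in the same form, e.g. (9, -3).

The first coordinate reflects between 6 and 20, moving 6 per step.
  step 7: 17 → 17
  step 8: 17 → 11
  step 9: 11 → 7
  step 10: 7 → 13
The second coordinate changes by +1 each step: at step 10 it is 7.

(13, 7)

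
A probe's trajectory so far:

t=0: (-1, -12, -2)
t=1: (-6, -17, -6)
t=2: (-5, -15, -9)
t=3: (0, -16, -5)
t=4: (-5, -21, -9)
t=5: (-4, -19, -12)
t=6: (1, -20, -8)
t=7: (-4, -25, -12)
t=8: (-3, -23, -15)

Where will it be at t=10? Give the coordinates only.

The moves between consecutive positions are (-5, -5, -4), (+1, +2, -3), (+5, -1, +4), (-5, -5, -4), (+1, +2, -3), (+5, -1, +4), (-5, -5, -4), (+1, +2, -3); they repeat the 3-cycle [(-5, -5, -4), (+1, +2, -3), (+5, -1, +4)].
step 9: apply (+5, -1, +4) → (2, -24, -11)
step 10: apply (-5, -5, -4) → (-3, -29, -15)

(-3, -29, -15)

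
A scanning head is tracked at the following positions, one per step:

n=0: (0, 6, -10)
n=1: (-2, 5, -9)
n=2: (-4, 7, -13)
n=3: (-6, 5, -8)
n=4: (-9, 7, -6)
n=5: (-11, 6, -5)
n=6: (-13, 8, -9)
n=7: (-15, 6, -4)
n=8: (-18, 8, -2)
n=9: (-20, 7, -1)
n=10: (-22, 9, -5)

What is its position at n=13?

(-29, 8, 3)

Differencing gives (-2, -1, +1), (-2, +2, -4), (-2, -2, +5), (-3, +2, +2), (-2, -1, +1), (-2, +2, -4), (-2, -2, +5), (-3, +2, +2), (-2, -1, +1), (-2, +2, -4). This is the pattern (-2, -1, +1), (-2, +2, -4), (-2, -2, +5), (-3, +2, +2) repeated.
step 11: apply (-2, -2, +5) → (-24, 7, 0)
step 12: apply (-3, +2, +2) → (-27, 9, 2)
step 13: apply (-2, -1, +1) → (-29, 8, 3)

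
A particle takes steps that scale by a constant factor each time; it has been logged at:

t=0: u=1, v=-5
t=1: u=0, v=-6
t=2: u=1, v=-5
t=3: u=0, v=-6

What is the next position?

u=1, v=-5

Consecutive displacements (-1, -1), (+1, +1), (-1, -1) scale by a factor of -1 each step.
step 4: u=0, v=-6 + (+1, +1) → u=1, v=-5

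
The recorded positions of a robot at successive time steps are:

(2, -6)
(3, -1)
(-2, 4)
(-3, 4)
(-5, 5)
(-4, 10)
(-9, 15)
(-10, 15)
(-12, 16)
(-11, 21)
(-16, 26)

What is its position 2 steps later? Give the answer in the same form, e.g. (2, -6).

(-19, 27)

Step-to-step displacements: (+1, +5), (-5, +5), (-1, +0), (-2, +1), (+1, +5), (-5, +5), (-1, +0), (-2, +1), (+1, +5), (-5, +5) — a repeating cycle of length 4.
step 11: apply (-1, +0) → (-17, 26)
step 12: apply (-2, +1) → (-19, 27)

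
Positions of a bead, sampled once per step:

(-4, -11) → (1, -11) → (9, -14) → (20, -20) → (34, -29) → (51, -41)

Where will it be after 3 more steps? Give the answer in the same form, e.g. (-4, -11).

(120, -95)

Successive displacements: (+5, +0), (+8, -3), (+11, -6), (+14, -9), (+17, -12) — each changes by (+3, -3).
step 6: (51, -41) + (+20, -15) → (71, -56)
step 7: (71, -56) + (+23, -18) → (94, -74)
step 8: (94, -74) + (+26, -21) → (120, -95)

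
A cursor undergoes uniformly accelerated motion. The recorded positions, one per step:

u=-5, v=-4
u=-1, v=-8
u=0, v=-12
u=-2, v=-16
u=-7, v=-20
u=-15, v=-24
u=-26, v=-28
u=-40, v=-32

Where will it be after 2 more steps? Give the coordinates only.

u=-77, v=-40

Taking differences between consecutive positions: (+4, -4), (+1, -4), (-2, -4), (-5, -4), (-8, -4), (-11, -4), (-14, -4). These grow by (-3, +0) each step.
step 8: u=-40, v=-32 + (-17, -4) → u=-57, v=-36
step 9: u=-57, v=-36 + (-20, -4) → u=-77, v=-40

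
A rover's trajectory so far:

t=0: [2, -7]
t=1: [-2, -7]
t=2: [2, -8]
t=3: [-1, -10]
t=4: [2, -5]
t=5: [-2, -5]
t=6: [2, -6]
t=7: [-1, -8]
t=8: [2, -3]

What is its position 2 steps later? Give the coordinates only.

[2, -4]

The moves between consecutive positions are [-4, +0], [+4, -1], [-3, -2], [+3, +5], [-4, +0], [+4, -1], [-3, -2], [+3, +5]; they repeat the 4-cycle [[-4, +0], [+4, -1], [-3, -2], [+3, +5]].
step 9: apply [-4, +0] → [-2, -3]
step 10: apply [+4, -1] → [2, -4]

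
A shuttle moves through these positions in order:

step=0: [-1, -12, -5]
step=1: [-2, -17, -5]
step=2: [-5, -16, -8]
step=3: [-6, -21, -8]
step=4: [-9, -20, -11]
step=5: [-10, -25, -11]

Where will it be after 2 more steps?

Step-to-step displacements: [-1, -5, +0], [-3, +1, -3], [-1, -5, +0], [-3, +1, -3], [-1, -5, +0] — a repeating cycle of length 2.
step 6: apply [-3, +1, -3] → [-13, -24, -14]
step 7: apply [-1, -5, +0] → [-14, -29, -14]

[-14, -29, -14]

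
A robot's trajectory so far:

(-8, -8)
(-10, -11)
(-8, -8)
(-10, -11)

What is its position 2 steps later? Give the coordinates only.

Consecutive displacements (-2, -3), (+2, +3), (-2, -3) scale by a factor of -1 each step.
step 4: (-10, -11) + (+2, +3) → (-8, -8)
step 5: (-8, -8) + (-2, -3) → (-10, -11)

(-10, -11)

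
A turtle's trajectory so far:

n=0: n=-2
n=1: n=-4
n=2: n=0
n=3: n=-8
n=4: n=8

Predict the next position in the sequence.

Consecutive displacements -2, +4, -8, +16 scale by a factor of -2 each step.
step 5: 8 − 32 → n=-24

n=-24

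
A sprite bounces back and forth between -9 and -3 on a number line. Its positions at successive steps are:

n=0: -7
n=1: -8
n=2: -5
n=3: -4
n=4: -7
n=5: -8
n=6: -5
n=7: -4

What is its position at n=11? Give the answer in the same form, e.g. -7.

The value travels 3 per step and bounces off the walls at -9 and -3.
  step 8: -4 → -7
  step 9: -7 → -8
  step 10: -8 → -5
  step 11: -5 → -4

-4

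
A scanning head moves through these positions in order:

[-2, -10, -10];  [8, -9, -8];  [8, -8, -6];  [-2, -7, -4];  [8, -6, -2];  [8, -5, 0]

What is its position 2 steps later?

[8, -3, 4]

The first coordinate repeats the cycle [-2, 8, 8] with period 3; step 7 mod 3 = 1, giving 8.
The second coordinate changes by +1 each step, so at step 7 it is -10 + 7·(1) = -3.
The third coordinate changes by +2 each step, so at step 7 it is -10 + 7·(2) = 4.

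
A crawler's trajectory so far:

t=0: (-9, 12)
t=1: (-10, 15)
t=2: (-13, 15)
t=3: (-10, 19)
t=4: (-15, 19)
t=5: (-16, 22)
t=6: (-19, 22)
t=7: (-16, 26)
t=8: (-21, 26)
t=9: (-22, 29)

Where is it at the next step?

The moves between consecutive positions are (-1, +3), (-3, +0), (+3, +4), (-5, +0), (-1, +3), (-3, +0), (+3, +4), (-5, +0), (-1, +3); they repeat the 4-cycle [(-1, +3), (-3, +0), (+3, +4), (-5, +0)].
step 10: apply (-3, +0) → (-25, 29)

(-25, 29)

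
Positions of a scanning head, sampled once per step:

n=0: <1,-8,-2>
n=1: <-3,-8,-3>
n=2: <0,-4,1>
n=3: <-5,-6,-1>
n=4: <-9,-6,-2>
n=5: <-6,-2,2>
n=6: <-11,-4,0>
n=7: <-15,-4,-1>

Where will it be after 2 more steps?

<-17,-2,1>

Differencing gives <-4,+0,-1>, <+3,+4,+4>, <-5,-2,-2>, <-4,+0,-1>, <+3,+4,+4>, <-5,-2,-2>, <-4,+0,-1>. This is the pattern <-4,+0,-1>, <+3,+4,+4>, <-5,-2,-2> repeated.
step 8: apply <+3,+4,+4> → <-12,0,3>
step 9: apply <-5,-2,-2> → <-17,-2,1>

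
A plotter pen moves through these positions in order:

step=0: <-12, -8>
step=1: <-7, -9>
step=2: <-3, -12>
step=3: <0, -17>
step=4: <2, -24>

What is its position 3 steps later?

<2, -57>

Taking differences between consecutive positions: <+5, -1>, <+4, -3>, <+3, -5>, <+2, -7>. These grow by <-1, -2> each step.
step 5: <2, -24> + <+1, -9> → <3, -33>
step 6: <3, -33> + <+0, -11> → <3, -44>
step 7: <3, -44> + <-1, -13> → <2, -57>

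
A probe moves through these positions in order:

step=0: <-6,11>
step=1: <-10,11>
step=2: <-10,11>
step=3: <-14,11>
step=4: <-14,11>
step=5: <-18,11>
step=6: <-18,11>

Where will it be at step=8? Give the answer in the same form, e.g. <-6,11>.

Step-to-step displacements: <-4,+0>, <+0,+0>, <-4,+0>, <+0,+0>, <-4,+0>, <+0,+0> — a repeating cycle of length 2.
step 7: apply <-4,+0> → <-22,11>
step 8: apply <+0,+0> → <-22,11>

<-22,11>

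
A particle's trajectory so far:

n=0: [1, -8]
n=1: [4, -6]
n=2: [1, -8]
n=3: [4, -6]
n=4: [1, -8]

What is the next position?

Consecutive displacements [+3, +2], [-3, -2], [+3, +2], [-3, -2] scale by a factor of -1 each step.
step 5: [1, -8] + [+3, +2] → [4, -6]

[4, -6]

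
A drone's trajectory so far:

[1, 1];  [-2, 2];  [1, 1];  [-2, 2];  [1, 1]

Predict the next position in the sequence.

[-2, 2]

Step-to-step displacements: [-3, +1], [+3, -1], [-3, +1], [+3, -1]; each is -1× the previous.
step 5: [1, 1] + [-3, +1] → [-2, 2]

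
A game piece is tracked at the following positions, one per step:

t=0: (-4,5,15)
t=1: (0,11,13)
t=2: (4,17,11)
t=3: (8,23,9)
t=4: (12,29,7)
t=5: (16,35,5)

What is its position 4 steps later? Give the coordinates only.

(32,59,-3)

The position changes by (+4,+6,-2) every step.
step 6: (16,35,5) + (+4,+6,-2) → (20,41,3)
step 7: (20,41,3) + (+4,+6,-2) → (24,47,1)
step 8: (24,47,1) + (+4,+6,-2) → (28,53,-1)
step 9: (28,53,-1) + (+4,+6,-2) → (32,59,-3)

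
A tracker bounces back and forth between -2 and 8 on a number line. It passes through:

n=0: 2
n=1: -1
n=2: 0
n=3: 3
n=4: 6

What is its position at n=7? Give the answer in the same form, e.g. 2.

The value reflects between -2 and 8, moving 3 per step.
  step 5: 6 → 7
  step 6: 7 → 4
  step 7: 4 → 1

1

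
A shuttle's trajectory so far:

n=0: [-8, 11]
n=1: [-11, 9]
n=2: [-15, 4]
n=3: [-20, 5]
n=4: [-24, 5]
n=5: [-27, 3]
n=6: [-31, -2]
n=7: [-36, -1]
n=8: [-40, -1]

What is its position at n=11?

[-52, -7]

Differencing gives [-3, -2], [-4, -5], [-5, +1], [-4, +0], [-3, -2], [-4, -5], [-5, +1], [-4, +0]. This is the pattern [-3, -2], [-4, -5], [-5, +1], [-4, +0] repeated.
step 9: apply [-3, -2] → [-43, -3]
step 10: apply [-4, -5] → [-47, -8]
step 11: apply [-5, +1] → [-52, -7]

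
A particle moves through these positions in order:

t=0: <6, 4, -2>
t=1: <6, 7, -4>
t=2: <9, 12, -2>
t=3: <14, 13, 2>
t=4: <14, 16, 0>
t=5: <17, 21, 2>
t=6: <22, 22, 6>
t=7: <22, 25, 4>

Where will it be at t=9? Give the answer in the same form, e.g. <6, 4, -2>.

<30, 31, 10>

Step-to-step displacements: <+0, +3, -2>, <+3, +5, +2>, <+5, +1, +4>, <+0, +3, -2>, <+3, +5, +2>, <+5, +1, +4>, <+0, +3, -2> — a repeating cycle of length 3.
step 8: apply <+3, +5, +2> → <25, 30, 6>
step 9: apply <+5, +1, +4> → <30, 31, 10>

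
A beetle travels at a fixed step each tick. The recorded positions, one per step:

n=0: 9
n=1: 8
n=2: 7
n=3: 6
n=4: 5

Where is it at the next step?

The position changes by -1 every step.
step 5: 5 − 1 → 4

4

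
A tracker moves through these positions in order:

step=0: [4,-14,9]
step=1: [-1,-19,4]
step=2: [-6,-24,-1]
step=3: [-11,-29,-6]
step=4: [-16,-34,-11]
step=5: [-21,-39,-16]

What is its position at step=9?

[-41,-59,-36]

Constant displacement of [-5,-5,-5] per step.
step 6: [-21,-39,-16] + [-5,-5,-5] → [-26,-44,-21]
step 7: [-26,-44,-21] + [-5,-5,-5] → [-31,-49,-26]
step 8: [-31,-49,-26] + [-5,-5,-5] → [-36,-54,-31]
step 9: [-36,-54,-31] + [-5,-5,-5] → [-41,-59,-36]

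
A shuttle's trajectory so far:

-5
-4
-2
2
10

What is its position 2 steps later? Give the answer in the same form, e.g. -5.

Step-to-step displacements: +1, +2, +4, +8; each is 2× the previous.
step 5: 10 + 16 → 26
step 6: 26 + 32 → 58

58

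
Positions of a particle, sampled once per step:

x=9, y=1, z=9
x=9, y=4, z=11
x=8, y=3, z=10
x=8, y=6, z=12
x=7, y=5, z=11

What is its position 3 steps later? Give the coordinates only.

Step-to-step displacements: (+0, +3, +2), (-1, -1, -1), (+0, +3, +2), (-1, -1, -1) — a repeating cycle of length 2.
step 5: apply (+0, +3, +2) → x=7, y=8, z=13
step 6: apply (-1, -1, -1) → x=6, y=7, z=12
step 7: apply (+0, +3, +2) → x=6, y=10, z=14

x=6, y=10, z=14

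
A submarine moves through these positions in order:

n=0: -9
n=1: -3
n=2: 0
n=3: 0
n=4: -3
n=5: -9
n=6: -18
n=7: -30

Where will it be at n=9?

Successive displacements: +6, +3, +0, -3, -6, -9, -12 — each changes by -3.
step 8: -30 − 15 → -45
step 9: -45 − 18 → -63

-63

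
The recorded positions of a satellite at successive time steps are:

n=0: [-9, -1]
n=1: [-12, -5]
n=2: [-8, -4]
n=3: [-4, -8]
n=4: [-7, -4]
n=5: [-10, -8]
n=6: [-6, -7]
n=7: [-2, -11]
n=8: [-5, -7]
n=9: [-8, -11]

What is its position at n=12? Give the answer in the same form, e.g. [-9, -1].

[-3, -10]

The moves between consecutive positions are [-3, -4], [+4, +1], [+4, -4], [-3, +4], [-3, -4], [+4, +1], [+4, -4], [-3, +4], [-3, -4]; they repeat the 4-cycle [[-3, -4], [+4, +1], [+4, -4], [-3, +4]].
step 10: apply [+4, +1] → [-4, -10]
step 11: apply [+4, -4] → [0, -14]
step 12: apply [-3, +4] → [-3, -10]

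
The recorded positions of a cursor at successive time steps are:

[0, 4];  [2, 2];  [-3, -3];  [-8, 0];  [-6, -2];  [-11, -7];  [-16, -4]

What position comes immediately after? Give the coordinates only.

[-14, -6]

Differencing gives [+2, -2], [-5, -5], [-5, +3], [+2, -2], [-5, -5], [-5, +3]. This is the pattern [+2, -2], [-5, -5], [-5, +3] repeated.
step 7: apply [+2, -2] → [-14, -6]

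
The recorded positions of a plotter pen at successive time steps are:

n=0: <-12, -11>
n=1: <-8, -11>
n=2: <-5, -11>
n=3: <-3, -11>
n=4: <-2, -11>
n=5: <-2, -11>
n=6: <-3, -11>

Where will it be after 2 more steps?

<-8, -11>

First differences are <+4, +0>, <+3, +0>, <+2, +0>, <+1, +0>, <+0, +0>, <-1, +0>; their common second difference is <-1, +0> (constant acceleration).
step 7: <-3, -11> + <-2, +0> → <-5, -11>
step 8: <-5, -11> + <-3, +0> → <-8, -11>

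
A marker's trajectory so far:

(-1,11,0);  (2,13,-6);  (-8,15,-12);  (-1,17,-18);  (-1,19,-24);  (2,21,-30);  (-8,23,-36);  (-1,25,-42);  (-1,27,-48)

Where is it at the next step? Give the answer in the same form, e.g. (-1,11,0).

(2,29,-54)

The first coordinate repeats the cycle [-1, 2, -8, -1] with period 4; step 9 mod 4 = 1, giving 2.
The second coordinate changes by +2 each step, so at step 9 it is 11 + 9·(2) = 29.
The third coordinate changes by -6 each step, so at step 9 it is 0 + 9·(-6) = -54.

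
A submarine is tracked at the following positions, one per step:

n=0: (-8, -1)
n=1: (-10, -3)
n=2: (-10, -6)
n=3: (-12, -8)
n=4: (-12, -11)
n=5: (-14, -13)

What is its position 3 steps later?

Differencing gives (-2, -2), (+0, -3), (-2, -2), (+0, -3), (-2, -2). This is the pattern (-2, -2), (+0, -3) repeated.
step 6: apply (+0, -3) → (-14, -16)
step 7: apply (-2, -2) → (-16, -18)
step 8: apply (+0, -3) → (-16, -21)

(-16, -21)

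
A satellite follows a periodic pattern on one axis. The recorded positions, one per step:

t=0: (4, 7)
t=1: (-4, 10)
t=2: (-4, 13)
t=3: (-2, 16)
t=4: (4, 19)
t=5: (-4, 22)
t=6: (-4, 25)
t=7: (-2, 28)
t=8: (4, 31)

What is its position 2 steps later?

(-4, 37)

The first coordinate repeats the cycle [4, -4, -4, -2] with period 4; step 10 mod 4 = 2, giving -4.
The second coordinate changes by +3 each step, so at step 10 it is 7 + 10·(3) = 37.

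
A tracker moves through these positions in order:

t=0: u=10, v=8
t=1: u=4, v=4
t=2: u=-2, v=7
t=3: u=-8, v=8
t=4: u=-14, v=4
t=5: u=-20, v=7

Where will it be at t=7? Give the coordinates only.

u=-32, v=4

U: linear, -6 per step → -32 at step 7.
V: cycles through 8, 4, 7 every 3 steps. Step 7 lands at position 1 of the cycle → 4.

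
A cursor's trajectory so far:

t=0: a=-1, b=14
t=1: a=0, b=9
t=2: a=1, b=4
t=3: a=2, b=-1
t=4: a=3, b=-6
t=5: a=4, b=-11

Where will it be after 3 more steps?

The position changes by (+1, -5) every step.
step 6: a=4, b=-11 + (+1, -5) → a=5, b=-16
step 7: a=5, b=-16 + (+1, -5) → a=6, b=-21
step 8: a=6, b=-21 + (+1, -5) → a=7, b=-26

a=7, b=-26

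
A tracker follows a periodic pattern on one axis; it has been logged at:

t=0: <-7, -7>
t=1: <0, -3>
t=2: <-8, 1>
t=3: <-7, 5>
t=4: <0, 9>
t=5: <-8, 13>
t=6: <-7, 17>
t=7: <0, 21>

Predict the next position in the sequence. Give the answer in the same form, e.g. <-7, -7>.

<-8, 25>

The first coordinate repeats the cycle [-7, 0, -8] with period 3; step 8 mod 3 = 2, giving -8.
The second coordinate changes by +4 each step, so at step 8 it is -7 + 8·(4) = 25.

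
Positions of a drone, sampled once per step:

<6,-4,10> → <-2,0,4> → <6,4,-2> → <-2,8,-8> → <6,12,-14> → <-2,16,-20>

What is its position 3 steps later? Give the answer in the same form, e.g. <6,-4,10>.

The first coordinate repeats the cycle [6, -2] with period 2; step 8 mod 2 = 0, giving 6.
The second coordinate changes by +4 each step, so at step 8 it is -4 + 8·(4) = 28.
The third coordinate changes by -6 each step, so at step 8 it is 10 + 8·(-6) = -38.

<6,28,-38>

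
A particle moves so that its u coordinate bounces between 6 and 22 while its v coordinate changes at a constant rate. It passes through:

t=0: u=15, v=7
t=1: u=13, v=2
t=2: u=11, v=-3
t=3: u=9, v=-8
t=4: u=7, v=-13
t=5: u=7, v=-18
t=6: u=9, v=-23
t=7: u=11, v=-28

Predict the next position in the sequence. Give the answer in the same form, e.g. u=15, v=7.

u=13, v=-33

The u coordinate travels 2 per step and bounces off the walls at 6 and 22.
  step 8: 11 → 13
The v coordinate changes by -5 each step: at step 8 it is -33.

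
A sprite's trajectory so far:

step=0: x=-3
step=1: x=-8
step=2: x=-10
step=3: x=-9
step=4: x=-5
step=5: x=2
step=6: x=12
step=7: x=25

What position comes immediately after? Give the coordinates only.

Successive displacements: -5, -2, +1, +4, +7, +10, +13 — each changes by +3.
step 8: 25 + 16 → x=41

x=41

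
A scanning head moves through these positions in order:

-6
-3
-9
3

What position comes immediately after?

Step-to-step displacements: +3, -6, +12; each is -2× the previous.
step 4: 3 − 24 → -21

-21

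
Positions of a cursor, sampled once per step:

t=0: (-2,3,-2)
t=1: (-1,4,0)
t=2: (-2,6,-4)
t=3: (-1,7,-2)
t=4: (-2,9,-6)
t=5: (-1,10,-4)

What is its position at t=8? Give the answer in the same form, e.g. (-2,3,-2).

(-2,15,-10)

The moves between consecutive positions are (+1,+1,+2), (-1,+2,-4), (+1,+1,+2), (-1,+2,-4), (+1,+1,+2); they repeat the 2-cycle [(+1,+1,+2), (-1,+2,-4)].
step 6: apply (-1,+2,-4) → (-2,12,-8)
step 7: apply (+1,+1,+2) → (-1,13,-6)
step 8: apply (-1,+2,-4) → (-2,15,-10)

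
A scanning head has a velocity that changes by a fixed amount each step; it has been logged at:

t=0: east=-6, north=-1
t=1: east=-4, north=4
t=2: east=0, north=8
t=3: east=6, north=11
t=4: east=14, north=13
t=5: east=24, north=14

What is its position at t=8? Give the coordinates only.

First differences are (+2,+5), (+4,+4), (+6,+3), (+8,+2), (+10,+1); their common second difference is (+2,-1) (constant acceleration).
step 6: east=24, north=14 + (+12,+0) → east=36, north=14
step 7: east=36, north=14 + (+14,-1) → east=50, north=13
step 8: east=50, north=13 + (+16,-2) → east=66, north=11

east=66, north=11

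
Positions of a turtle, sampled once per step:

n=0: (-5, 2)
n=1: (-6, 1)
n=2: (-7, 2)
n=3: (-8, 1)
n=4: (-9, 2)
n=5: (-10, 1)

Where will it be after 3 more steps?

The first coordinate changes by -1 each step, so at step 8 it is -5 + 8·(-1) = -13.
The second coordinate repeats the cycle [2, 1] with period 2; step 8 mod 2 = 0, giving 2.

(-13, 2)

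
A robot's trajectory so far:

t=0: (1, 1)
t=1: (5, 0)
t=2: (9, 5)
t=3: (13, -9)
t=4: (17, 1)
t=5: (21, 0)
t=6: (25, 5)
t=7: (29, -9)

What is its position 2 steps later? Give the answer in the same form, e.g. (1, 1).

(37, 0)

The first coordinate changes by +4 each step, so at step 9 it is 1 + 9·(4) = 37.
The second coordinate repeats the cycle [1, 0, 5, -9] with period 4; step 9 mod 4 = 1, giving 0.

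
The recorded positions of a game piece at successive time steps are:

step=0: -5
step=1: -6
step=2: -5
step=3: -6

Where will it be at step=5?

Consecutive displacements -1, +1, -1 scale by a factor of -1 each step.
step 4: -6 + 1 → -5
step 5: -5 − 1 → -6

-6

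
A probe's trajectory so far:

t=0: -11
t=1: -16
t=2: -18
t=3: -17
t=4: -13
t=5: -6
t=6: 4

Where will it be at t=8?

33

Successive displacements: -5, -2, +1, +4, +7, +10 — each changes by +3.
step 7: 4 + 13 → 17
step 8: 17 + 16 → 33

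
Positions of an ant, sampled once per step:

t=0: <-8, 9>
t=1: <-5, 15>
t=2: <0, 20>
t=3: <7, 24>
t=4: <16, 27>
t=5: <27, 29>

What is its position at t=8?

<72, 29>

Successive displacements: <+3, +6>, <+5, +5>, <+7, +4>, <+9, +3>, <+11, +2> — each changes by <+2, -1>.
step 6: <27, 29> + <+13, +1> → <40, 30>
step 7: <40, 30> + <+15, +0> → <55, 30>
step 8: <55, 30> + <+17, -1> → <72, 29>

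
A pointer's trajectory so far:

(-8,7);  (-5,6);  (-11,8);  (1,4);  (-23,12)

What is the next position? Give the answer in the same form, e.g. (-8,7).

(25,-4)

Consecutive displacements (+3,-1), (-6,+2), (+12,-4), (-24,+8) scale by a factor of -2 each step.
step 5: (-23,12) + (+48,-16) → (25,-4)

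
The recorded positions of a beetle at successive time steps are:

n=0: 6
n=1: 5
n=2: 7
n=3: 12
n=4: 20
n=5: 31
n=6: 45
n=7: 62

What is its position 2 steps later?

Successive displacements: -1, +2, +5, +8, +11, +14, +17 — each changes by +3.
step 8: 62 + 20 → 82
step 9: 82 + 23 → 105

105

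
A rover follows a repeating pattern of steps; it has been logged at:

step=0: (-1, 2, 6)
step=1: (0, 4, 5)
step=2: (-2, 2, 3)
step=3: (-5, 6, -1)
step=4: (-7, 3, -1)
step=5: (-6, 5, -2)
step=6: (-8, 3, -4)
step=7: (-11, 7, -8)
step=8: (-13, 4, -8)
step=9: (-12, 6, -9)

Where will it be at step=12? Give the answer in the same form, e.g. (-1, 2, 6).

(-19, 5, -15)

Differencing gives (+1, +2, -1), (-2, -2, -2), (-3, +4, -4), (-2, -3, +0), (+1, +2, -1), (-2, -2, -2), (-3, +4, -4), (-2, -3, +0), (+1, +2, -1). This is the pattern (+1, +2, -1), (-2, -2, -2), (-3, +4, -4), (-2, -3, +0) repeated.
step 10: apply (-2, -2, -2) → (-14, 4, -11)
step 11: apply (-3, +4, -4) → (-17, 8, -15)
step 12: apply (-2, -3, +0) → (-19, 5, -15)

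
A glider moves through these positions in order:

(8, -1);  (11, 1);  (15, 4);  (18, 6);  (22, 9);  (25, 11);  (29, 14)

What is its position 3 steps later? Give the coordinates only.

Differencing gives (+3, +2), (+4, +3), (+3, +2), (+4, +3), (+3, +2), (+4, +3). This is the pattern (+3, +2), (+4, +3) repeated.
step 7: apply (+3, +2) → (32, 16)
step 8: apply (+4, +3) → (36, 19)
step 9: apply (+3, +2) → (39, 21)

(39, 21)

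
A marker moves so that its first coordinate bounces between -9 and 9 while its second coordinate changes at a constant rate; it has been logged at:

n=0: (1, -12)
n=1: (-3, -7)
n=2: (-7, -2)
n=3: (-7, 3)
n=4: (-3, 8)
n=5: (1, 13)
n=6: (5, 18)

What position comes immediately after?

(9, 23)

The first coordinate reflects between -9 and 9, moving 4 per step.
  step 7: 5 → 9
The second coordinate changes by +5 each step: at step 7 it is 23.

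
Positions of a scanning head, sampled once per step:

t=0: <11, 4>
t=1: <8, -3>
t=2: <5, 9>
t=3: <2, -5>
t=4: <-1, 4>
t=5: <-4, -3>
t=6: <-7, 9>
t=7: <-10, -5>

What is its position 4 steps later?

First: linear, -3 per step → -22 at step 11.
Second: cycles through 4, -3, 9, -5 every 4 steps. Step 11 lands at position 3 of the cycle → -5.

<-22, -5>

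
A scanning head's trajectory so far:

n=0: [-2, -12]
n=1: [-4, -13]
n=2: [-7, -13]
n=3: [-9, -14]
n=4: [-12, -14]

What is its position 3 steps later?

[-19, -16]

The moves between consecutive positions are [-2, -1], [-3, +0], [-2, -1], [-3, +0]; they repeat the 2-cycle [[-2, -1], [-3, +0]].
step 5: apply [-2, -1] → [-14, -15]
step 6: apply [-3, +0] → [-17, -15]
step 7: apply [-2, -1] → [-19, -16]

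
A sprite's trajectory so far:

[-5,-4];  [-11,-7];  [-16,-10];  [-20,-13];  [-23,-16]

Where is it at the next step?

Successive displacements: [-6,-3], [-5,-3], [-4,-3], [-3,-3] — each changes by [+1,+0].
step 5: [-23,-16] + [-2,-3] → [-25,-19]

[-25,-19]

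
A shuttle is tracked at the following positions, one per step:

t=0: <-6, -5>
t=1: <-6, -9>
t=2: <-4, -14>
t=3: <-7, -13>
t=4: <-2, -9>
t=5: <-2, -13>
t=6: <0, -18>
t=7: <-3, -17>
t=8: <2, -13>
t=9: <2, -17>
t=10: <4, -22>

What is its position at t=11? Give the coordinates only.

<1, -21>

The moves between consecutive positions are <+0, -4>, <+2, -5>, <-3, +1>, <+5, +4>, <+0, -4>, <+2, -5>, <-3, +1>, <+5, +4>, <+0, -4>, <+2, -5>; they repeat the 4-cycle [<+0, -4>, <+2, -5>, <-3, +1>, <+5, +4>].
step 11: apply <-3, +1> → <1, -21>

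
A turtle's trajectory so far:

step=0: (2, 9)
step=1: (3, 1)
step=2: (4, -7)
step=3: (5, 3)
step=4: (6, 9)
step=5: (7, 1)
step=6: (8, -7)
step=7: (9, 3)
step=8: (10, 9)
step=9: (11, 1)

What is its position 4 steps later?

(15, 1)

The first coordinate changes by +1 each step, so at step 13 it is 2 + 13·(1) = 15.
The second coordinate repeats the cycle [9, 1, -7, 3] with period 4; step 13 mod 4 = 1, giving 1.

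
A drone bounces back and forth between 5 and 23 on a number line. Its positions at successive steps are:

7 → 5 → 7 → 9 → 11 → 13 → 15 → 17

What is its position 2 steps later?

The value reflects between 5 and 23, moving 2 per step.
  step 8: 17 → 19
  step 9: 19 → 21

21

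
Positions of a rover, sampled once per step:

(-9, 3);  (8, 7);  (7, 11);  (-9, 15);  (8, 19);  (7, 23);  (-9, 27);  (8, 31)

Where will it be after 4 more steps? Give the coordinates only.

First: cycles through -9, 8, 7 every 3 steps. Step 11 lands at position 2 of the cycle → 7.
Second: linear, +4 per step → 47 at step 11.

(7, 47)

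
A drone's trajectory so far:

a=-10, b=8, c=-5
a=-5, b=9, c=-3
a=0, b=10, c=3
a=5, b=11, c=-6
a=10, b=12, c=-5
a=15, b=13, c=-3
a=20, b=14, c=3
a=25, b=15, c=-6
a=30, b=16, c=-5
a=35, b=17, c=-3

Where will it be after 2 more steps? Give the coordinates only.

a=45, b=19, c=-6

The a coordinate changes by +5 each step, so at step 11 it is -10 + 11·(5) = 45.
The b coordinate changes by +1 each step, so at step 11 it is 8 + 11·(1) = 19.
The c coordinate repeats the cycle [-5, -3, 3, -6] with period 4; step 11 mod 4 = 3, giving -6.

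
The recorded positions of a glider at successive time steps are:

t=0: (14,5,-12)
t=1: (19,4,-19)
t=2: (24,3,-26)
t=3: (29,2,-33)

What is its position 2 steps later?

(39,0,-47)

Constant displacement of (+5,-1,-7) per step.
step 4: (29,2,-33) + (+5,-1,-7) → (34,1,-40)
step 5: (34,1,-40) + (+5,-1,-7) → (39,0,-47)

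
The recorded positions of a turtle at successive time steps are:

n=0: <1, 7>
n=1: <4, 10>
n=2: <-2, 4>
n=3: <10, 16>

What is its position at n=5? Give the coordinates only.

The jumps are <+3, +3>, <-6, -6>, <+12, +12> — a geometric progression with ratio -2.
step 4: <10, 16> + <-24, -24> → <-14, -8>
step 5: <-14, -8> + <+48, +48> → <34, 40>

<34, 40>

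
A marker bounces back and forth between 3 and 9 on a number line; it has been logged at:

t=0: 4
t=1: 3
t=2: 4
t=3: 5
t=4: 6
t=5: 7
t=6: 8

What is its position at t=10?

The value travels 1 per step and bounces off the walls at 3 and 9.
  step 7: 8 → 9
  step 8: 9 → 8
  step 9: 8 → 7
  step 10: 7 → 6

6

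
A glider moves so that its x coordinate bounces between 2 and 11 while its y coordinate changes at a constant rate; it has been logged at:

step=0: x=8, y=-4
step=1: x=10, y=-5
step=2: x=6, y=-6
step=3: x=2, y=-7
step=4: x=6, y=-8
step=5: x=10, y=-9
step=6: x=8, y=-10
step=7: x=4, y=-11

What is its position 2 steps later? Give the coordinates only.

The x coordinate travels 4 per step and bounces off the walls at 2 and 11.
  step 8: 4 → 4
  step 9: 4 → 8
The y coordinate changes by -1 each step: at step 9 it is -13.

x=8, y=-13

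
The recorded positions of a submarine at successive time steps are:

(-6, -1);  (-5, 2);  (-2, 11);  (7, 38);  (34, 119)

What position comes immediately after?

Consecutive displacements (+1, +3), (+3, +9), (+9, +27), (+27, +81) scale by a factor of 3 each step.
step 5: (34, 119) + (+81, +243) → (115, 362)

(115, 362)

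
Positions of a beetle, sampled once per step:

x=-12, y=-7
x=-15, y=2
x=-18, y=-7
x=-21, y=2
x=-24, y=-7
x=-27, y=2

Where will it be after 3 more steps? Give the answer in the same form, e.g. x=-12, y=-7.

The x coordinate changes by -3 each step, so at step 8 it is -12 + 8·(-3) = -36.
The y coordinate repeats the cycle [-7, 2] with period 2; step 8 mod 2 = 0, giving -7.

x=-36, y=-7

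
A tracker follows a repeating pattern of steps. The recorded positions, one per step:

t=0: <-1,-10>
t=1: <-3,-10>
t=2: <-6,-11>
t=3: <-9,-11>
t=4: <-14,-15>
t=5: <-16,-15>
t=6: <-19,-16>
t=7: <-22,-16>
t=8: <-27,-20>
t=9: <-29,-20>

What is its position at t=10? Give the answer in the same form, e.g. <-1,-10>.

Differencing gives <-2,+0>, <-3,-1>, <-3,+0>, <-5,-4>, <-2,+0>, <-3,-1>, <-3,+0>, <-5,-4>, <-2,+0>. This is the pattern <-2,+0>, <-3,-1>, <-3,+0>, <-5,-4> repeated.
step 10: apply <-3,-1> → <-32,-21>

<-32,-21>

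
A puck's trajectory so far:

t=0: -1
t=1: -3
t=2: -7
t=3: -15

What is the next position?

-31

The jumps are -2, -4, -8 — a geometric progression with ratio 2.
step 4: -15 − 16 → -31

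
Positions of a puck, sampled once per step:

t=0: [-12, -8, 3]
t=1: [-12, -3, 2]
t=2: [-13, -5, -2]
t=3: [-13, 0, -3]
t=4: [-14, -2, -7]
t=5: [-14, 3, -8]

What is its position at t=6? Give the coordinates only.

[-15, 1, -12]

Differencing gives [+0, +5, -1], [-1, -2, -4], [+0, +5, -1], [-1, -2, -4], [+0, +5, -1]. This is the pattern [+0, +5, -1], [-1, -2, -4] repeated.
step 6: apply [-1, -2, -4] → [-15, 1, -12]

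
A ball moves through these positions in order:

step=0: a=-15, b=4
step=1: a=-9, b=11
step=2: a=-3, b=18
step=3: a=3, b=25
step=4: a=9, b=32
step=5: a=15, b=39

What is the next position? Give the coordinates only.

Each step adds (+6, +7) to the position.
step 6: a=15, b=39 + (+6, +7) → a=21, b=46

a=21, b=46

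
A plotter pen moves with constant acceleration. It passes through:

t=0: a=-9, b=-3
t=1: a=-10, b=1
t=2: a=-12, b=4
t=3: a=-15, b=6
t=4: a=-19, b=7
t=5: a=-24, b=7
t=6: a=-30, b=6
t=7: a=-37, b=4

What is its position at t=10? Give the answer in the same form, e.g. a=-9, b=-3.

Successive displacements: (-1, +4), (-2, +3), (-3, +2), (-4, +1), (-5, +0), (-6, -1), (-7, -2) — each changes by (-1, -1).
step 8: a=-37, b=4 + (-8, -3) → a=-45, b=1
step 9: a=-45, b=1 + (-9, -4) → a=-54, b=-3
step 10: a=-54, b=-3 + (-10, -5) → a=-64, b=-8

a=-64, b=-8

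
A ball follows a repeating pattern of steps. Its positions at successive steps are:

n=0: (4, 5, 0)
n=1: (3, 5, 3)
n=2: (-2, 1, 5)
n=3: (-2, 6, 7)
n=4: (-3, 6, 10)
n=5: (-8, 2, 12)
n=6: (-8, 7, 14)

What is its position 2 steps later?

(-14, 3, 19)

Differencing gives (-1, +0, +3), (-5, -4, +2), (+0, +5, +2), (-1, +0, +3), (-5, -4, +2), (+0, +5, +2). This is the pattern (-1, +0, +3), (-5, -4, +2), (+0, +5, +2) repeated.
step 7: apply (-1, +0, +3) → (-9, 7, 17)
step 8: apply (-5, -4, +2) → (-14, 3, 19)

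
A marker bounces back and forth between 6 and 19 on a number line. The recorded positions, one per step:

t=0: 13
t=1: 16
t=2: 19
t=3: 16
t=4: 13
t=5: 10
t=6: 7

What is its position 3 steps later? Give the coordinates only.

14

The value travels 3 per step and bounces off the walls at 6 and 19.
  step 7: 7 → 8
  step 8: 8 → 11
  step 9: 11 → 14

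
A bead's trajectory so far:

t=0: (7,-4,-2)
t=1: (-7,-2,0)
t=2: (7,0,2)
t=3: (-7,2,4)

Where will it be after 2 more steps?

The first coordinate repeats the cycle [7, -7] with period 2; step 5 mod 2 = 1, giving -7.
The second coordinate changes by +2 each step, so at step 5 it is -4 + 5·(2) = 6.
The third coordinate changes by +2 each step, so at step 5 it is -2 + 5·(2) = 8.

(-7,6,8)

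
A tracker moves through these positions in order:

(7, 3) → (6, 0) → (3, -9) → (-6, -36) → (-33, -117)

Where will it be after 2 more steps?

Step-to-step displacements: (-1, -3), (-3, -9), (-9, -27), (-27, -81); each is 3× the previous.
step 5: (-33, -117) + (-81, -243) → (-114, -360)
step 6: (-114, -360) + (-243, -729) → (-357, -1089)

(-357, -1089)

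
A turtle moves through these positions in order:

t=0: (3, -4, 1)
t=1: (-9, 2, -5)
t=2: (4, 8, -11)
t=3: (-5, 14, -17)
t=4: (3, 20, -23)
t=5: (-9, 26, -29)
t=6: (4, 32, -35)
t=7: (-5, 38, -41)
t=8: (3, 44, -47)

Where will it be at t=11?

(-5, 62, -65)

First: cycles through 3, -9, 4, -5 every 4 steps. Step 11 lands at position 3 of the cycle → -5.
Second: linear, +6 per step → 62 at step 11.
Third: linear, -6 per step → -65 at step 11.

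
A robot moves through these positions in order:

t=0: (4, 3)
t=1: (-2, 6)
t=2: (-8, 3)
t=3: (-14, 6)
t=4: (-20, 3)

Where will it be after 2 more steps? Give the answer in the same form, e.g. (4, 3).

(-32, 3)

First: linear, -6 per step → -32 at step 6.
Second: cycles through 3, 6 every 2 steps. Step 6 lands at position 0 of the cycle → 3.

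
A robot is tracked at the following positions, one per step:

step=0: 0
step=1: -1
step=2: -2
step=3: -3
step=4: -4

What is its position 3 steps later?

The position changes by -1 every step.
step 5: -4 − 1 → -5
step 6: -5 − 1 → -6
step 7: -6 − 1 → -7

-7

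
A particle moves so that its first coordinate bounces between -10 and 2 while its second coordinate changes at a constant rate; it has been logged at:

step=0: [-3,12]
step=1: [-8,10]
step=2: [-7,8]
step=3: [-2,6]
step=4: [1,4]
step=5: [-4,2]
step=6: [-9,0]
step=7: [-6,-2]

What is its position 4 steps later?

[-10,-10]

The first coordinate travels 5 per step and bounces off the walls at -10 and 2.
  step 8: -6 → -1
  step 9: -1 → 0
  step 10: 0 → -5
  step 11: -5 → -10
The second coordinate changes by -2 each step: at step 11 it is -10.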